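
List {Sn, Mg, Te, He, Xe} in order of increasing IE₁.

He is in period 1, group 18; Mg is in period 3, group 2; Sn is in period 5, group 14; Te is in period 5, group 16; Xe is in period 5, group 18.
First ionization energy rises across a period (greater Z_eff holds electrons more tightly) and falls down a group (valence electrons are farther from the nucleus).
These span different periods and groups, so the two trends combine.
Mg > Sn: period and group pull opposite ways; the down-group shift dominates (738 vs 709 kJ/mol).
Te > Mg: the two effects oppose for this pair; the across-period effect wins (869 vs 738 kJ/mol).
Xe > Te: Xe lies to the right of Te in period 5, so the across-period effect alone puts Xe higher.
He > Xe: He sits above Xe in group 18, so the down-group effect alone puts He higher.
Approximate values (kJ/mol): He 2372, Mg 738, Sn 709, Te 869, Xe 1170.
So from lowest to highest: Sn < Mg < Te < Xe < He.

Sn, Mg, Te, Xe, He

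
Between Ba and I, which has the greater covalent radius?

I is in period 5, group 17; Ba is in period 6, group 2.
Radius decreases left→right (rising Z_eff, same n) and increases top→bottom (higher n).
These span different periods and groups, so the two trends combine.
Ba > I: relative to I, both the across-period and down-group shifts push Ba's atomic radius up.
Tabulated atomic radius (pm): I 133, Ba 196.
So Ba has the greater covalent radius (Ba > I).

Ba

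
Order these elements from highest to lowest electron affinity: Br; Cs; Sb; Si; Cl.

Si is in period 3, group 14; Cl is in period 3, group 17; Br is in period 4, group 17; Sb is in period 5, group 15; Cs is in period 6, group 1.
Electron affinity generally becomes more exothermic across a period toward the halogens and less exothermic down a group.
These span different periods and groups, so the two trends combine.
Sb > Cs: relative to Cs, both the across-period and down-group shifts push Sb's electron affinity up.
Si > Sb: period and group pull opposite ways; the down-group shift dominates (134 vs 103 kJ/mol).
Br > Si: period and group pull opposite ways; the across-period shift dominates (325 vs 134 kJ/mol).
Cl > Br: they share group 17; the group trend gives Cl the larger value.
For reference (kJ/mol): Si 134, Cl 349, Br 325, Sb 103, Cs 46.
So from highest to lowest: Cl > Br > Si > Sb > Cs.

Cl, Br, Si, Sb, Cs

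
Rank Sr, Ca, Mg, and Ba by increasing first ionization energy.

Ba < Sr < Ca < Mg

Mg is in period 3, group 2; Ca is in period 4, group 2; Sr is in period 5, group 2; Ba is in period 6, group 2.
IE₁ increases left→right with effective nuclear charge and decreases top→bottom as the valence shell moves farther out.
All are in group 2, so first ionization energy increases up the group.
So from lowest to highest: Ba < Sr < Ca < Mg.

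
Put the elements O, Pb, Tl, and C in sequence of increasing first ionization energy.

C is in period 2, group 14; O is in period 2, group 16; Tl is in period 6, group 13; Pb is in period 6, group 14.
First ionization energy rises across a period (greater Z_eff holds electrons more tightly) and falls down a group (valence electrons are farther from the nucleus).
These span different periods and groups, so the two trends combine.
Pb > Tl: Pb lies to the right of Tl in period 6, so the across-period effect alone puts Pb higher.
C > Pb: C sits above Pb in group 14, so the down-group effect alone puts C higher.
O > C: O lies to the right of C in period 2, so the across-period effect alone puts O higher.
Tabulated first ionization energy (kJ/mol): C 1086, O 1314, Tl 589, Pb 716.
So from lowest to highest: Tl < Pb < C < O.

Tl < Pb < C < O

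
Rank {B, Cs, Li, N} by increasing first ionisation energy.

Cs, Li, B, N

IE₁ increases left→right with effective nuclear charge and decreases top→bottom as the valence shell moves farther out.
Neither a single period nor a single group — weigh both effects.
Li > Cs: Li sits above Cs in group 1, so the down-group effect alone puts Li higher.
B > Li: B lies to the right of Li in period 2, so the across-period effect alone puts B higher.
N > B: both are in period 2; the period trend gives N the larger value.
For reference (kJ/mol): Li 520, B 801, N 1402, Cs 376.
So from lowest to highest: Cs < Li < B < N.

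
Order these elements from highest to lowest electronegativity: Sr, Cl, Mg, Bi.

Cl, Bi, Mg, Sr

EN rises left→right (higher Z_eff, smaller atoms) and falls top→bottom (larger, more shielded atoms).
Here both period and group differ, so the two effects have to be weighed against each other.
Mg > Sr: Mg sits above Sr in group 2, so the down-group effect alone puts Mg higher.
Bi > Mg: the two effects oppose for this pair; the across-period effect wins (2.02 vs 1.31).
Cl > Bi: both effects reinforce here, so Cl is clearly the higher of the two.
Approximate values (Pauling): Mg 1.31, Cl 3.16, Sr 0.95, Bi 2.02.
So from highest to lowest: Cl > Bi > Mg > Sr.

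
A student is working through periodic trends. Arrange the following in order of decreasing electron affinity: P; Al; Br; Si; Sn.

Al is in period 3, group 13; Si is in period 3, group 14; P is in period 3, group 15; Br is in period 4, group 17; Sn is in period 5, group 14.
Atoms with high Z_eff and room in the valence shell (especially the halogens) have the most exothermic electron affinities.
These span different periods and groups, so the two trends combine.
P > Al: both are in period 3; the period trend gives P the larger value.
Sn > P: this pair runs against the simple trend — see the exception note.
Si > Sn: Si sits above Sn in group 14, so the down-group effect alone puts Si higher.
Br > Si: the two effects oppose for this pair; the across-period effect wins (325 vs 134 kJ/mol).
Note the exception: Sn has a higher electron affinity than P, contrary to the simple trend — adding an electron to P's half-filled np³ subshell costs electron-pairing energy.
Note the exception: Si has a higher electron affinity than P, contrary to the simple trend — adding an electron to P's half-filled 3p³ is unfavourable, so Si (3p²) has the more exothermic EA.
Approximate values (kJ/mol): Al 42, Si 134, P 72, Br 325, Sn 107.
So from highest to lowest: Br > Si > Sn > P > Al.

Br > Si > Sn > P > Al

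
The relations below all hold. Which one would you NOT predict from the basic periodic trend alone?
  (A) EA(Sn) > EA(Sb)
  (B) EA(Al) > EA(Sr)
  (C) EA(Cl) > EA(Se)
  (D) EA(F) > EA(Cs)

The general trend: electron affinity increases across a period and decreases down a group.
(A) Sn (period 5, group 14) vs Sb (period 5, group 15): the stated order contradicts the simple trend.
(B) Al (period 3, group 13) vs Sr (period 5, group 2): the stated order agrees with the simple trend.
(C) Cl (period 3, group 17) vs Se (period 4, group 16): the stated order agrees with the simple trend.
(D) F (period 2, group 17) vs Cs (period 6, group 1): the stated order agrees with the simple trend.
The exception is (A): adding an electron to Sb's half-filled 5p³ is unfavourable, so Sn has the more exothermic EA.

(A)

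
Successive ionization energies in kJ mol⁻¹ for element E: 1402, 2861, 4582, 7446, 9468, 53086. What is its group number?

Group 15

Look for the largest jump between consecutive ionization energies: IE6/IE5 ≈ 5.6, far larger than any earlier ratio.
That jump marks the point where a core electron is being removed. So the atom has 5 valence electrons.
A main-group element with 5 valence electrons is in group 15.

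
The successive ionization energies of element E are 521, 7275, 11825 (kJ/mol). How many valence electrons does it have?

Look for the largest jump between consecutive ionization energies: IE2/IE1 ≈ 14.0, far larger than any earlier ratio.
That jump marks the point where a core electron is being removed. So the atom has 1 valence electron.

1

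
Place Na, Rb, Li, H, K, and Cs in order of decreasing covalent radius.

Cs > Rb > K > Na > Li > H

H is in period 1, group 1; Li is in period 2, group 1; Na is in period 3, group 1; K is in period 4, group 1; Rb is in period 5, group 1; Cs is in period 6, group 1.
Moving right in a period, electrons are added to the same shell under a stronger nuclear pull, so atoms get smaller; moving down, a new shell is opened and atoms get larger.
All are in group 1, so atomic radius increases down the group.
So from largest to smallest: Cs > Rb > K > Na > Li > H.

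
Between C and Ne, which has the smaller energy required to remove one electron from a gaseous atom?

C

C is in period 2, group 14; Ne is in period 2, group 18.
IE₁ increases left→right with effective nuclear charge and decreases top→bottom as the valence shell moves farther out.
All lie in period 2, so first ionization energy increases left to right.
So C has the smaller energy required to remove one electron from a gaseous atom (C < Ne).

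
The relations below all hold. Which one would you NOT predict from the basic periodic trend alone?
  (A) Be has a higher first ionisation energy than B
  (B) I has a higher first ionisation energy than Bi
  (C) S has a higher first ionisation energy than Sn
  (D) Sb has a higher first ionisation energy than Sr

The general trend: first ionisation energy increases across a period and decreases down a group.
(A) Be (period 2, group 2) vs B (period 2, group 13): the stated order contradicts the simple trend.
(B) I (period 5, group 17) vs Bi (period 6, group 15): the stated order agrees with the simple trend.
(C) S (period 3, group 16) vs Sn (period 5, group 14): the stated order agrees with the simple trend.
(D) Sb (period 5, group 15) vs Sr (period 5, group 2): the stated order agrees with the simple trend.
The exception is (A): removing B's lone 2p electron is easier than breaking Be's filled 2s².

(A)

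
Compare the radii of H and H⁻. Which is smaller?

Forming H⁻ adds 1 electron to H. More electron–electron repulsion in the same shell, with unchanged nuclear charge, lets the cloud expand.
An anion is larger than its parent atom: H⁻ > H.

H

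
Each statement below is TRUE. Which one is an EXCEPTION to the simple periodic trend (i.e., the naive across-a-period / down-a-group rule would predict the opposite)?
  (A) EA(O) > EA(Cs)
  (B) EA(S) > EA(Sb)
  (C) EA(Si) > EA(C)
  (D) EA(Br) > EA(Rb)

The general trend: electron affinity increases across a period and decreases down a group.
(A) O (period 2, group 16) vs Cs (period 6, group 1): the stated order agrees with the simple trend.
(B) S (period 3, group 16) vs Sb (period 5, group 15): the stated order agrees with the simple trend.
(C) Si (period 3, group 14) vs C (period 2, group 14): the stated order contradicts the simple trend.
(D) Br (period 4, group 17) vs Rb (period 5, group 1): the stated order agrees with the simple trend.
The exception is (C): Si's larger, more diffuse 3p orbitals accept an added electron slightly more readily than C's compact 2p.

(C)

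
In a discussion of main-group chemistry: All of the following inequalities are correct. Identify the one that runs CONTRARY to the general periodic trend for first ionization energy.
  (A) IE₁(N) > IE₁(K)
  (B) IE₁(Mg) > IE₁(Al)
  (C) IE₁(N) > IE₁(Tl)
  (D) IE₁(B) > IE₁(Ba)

The general trend: first ionization energy increases across a period and decreases down a group.
(A) N (period 2, group 15) vs K (period 4, group 1): the stated order agrees with the simple trend.
(B) Mg (period 3, group 2) vs Al (period 3, group 13): the stated order contradicts the simple trend.
(C) N (period 2, group 15) vs Tl (period 6, group 13): the stated order agrees with the simple trend.
(D) B (period 2, group 13) vs Ba (period 6, group 2): the stated order agrees with the simple trend.
The exception is (B): Al's single 3p electron is easier to remove than one from Mg's filled 3s².

(B)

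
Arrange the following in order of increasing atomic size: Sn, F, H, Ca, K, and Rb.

H is in period 1, group 1; F is in period 2, group 17; K is in period 4, group 1; Ca is in period 4, group 2; Rb is in period 5, group 1; Sn is in period 5, group 14.
Across a period the added protons contract the valence shell; down a group each new principal shell makes the atom larger.
Here both period and group differ, so the two effects have to be weighed against each other.
F > H: period and group pull opposite ways; the down-group shift dominates (64 vs 32 pm).
Sn > F: relative to F, both the across-period and down-group shifts push Sn's atomic radius up.
Ca > Sn: the two effects oppose for this pair; the across-period effect wins (171 vs 140 pm).
K > Ca: both are in period 4; the period trend gives K the larger value.
Rb > K: Rb sits below K in group 1, so the down-group effect alone puts Rb larger.
For reference (pm): H 32, F 64, K 196, Ca 171, Rb 210, Sn 140.
So from smallest to largest: H < F < Sn < Ca < K < Rb.

H < F < Sn < Ca < K < Rb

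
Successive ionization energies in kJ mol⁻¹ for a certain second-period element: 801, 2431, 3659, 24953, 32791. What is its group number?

Look for the largest jump between consecutive ionization energies: IE4/IE3 ≈ 6.8, far larger than any earlier ratio.
That jump marks the point where a core electron is being removed. So the atom has 3 valence electrons.
A main-group element with 3 valence electrons is in group 13.

Group 13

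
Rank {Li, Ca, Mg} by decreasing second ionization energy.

Li > Mg > Ca

IE_2 is the cost of taking one more electron from the +1 cation: Li⁺ is the bare [He] core; Ca⁺ still has 1 valence electron; Mg⁺ still has 1 valence electron.
Pulling an electron out of a noble-gas core costs far more than removing a remaining valence electron, so Li sits at the high end of IE_2.
Valence configurations: Ca⁺ [Ar]4s¹, Mg⁺ [Ne]3s¹.
Tabulated IE_2 (kJ/mol): Li 7298, Ca 1145, Mg 1451.
Hence IE_2: Ca < Mg < Li.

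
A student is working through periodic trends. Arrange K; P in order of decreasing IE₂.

K > P

After 1 electron has been removed, what remains? K⁺ is the bare [Ar] core; P⁺ still has 4 valence electrons.
Pulling an electron out of a noble-gas core costs far more than removing a remaining valence electron, so K sits at the high end of IE_2.
The numbers (kJ/mol): K 3052, P 1907.
So the second ionization energies run P < K.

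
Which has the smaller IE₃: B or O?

B

Consider each +2 ion: B²⁺ still has 1 valence electron; O²⁺ still has 4 valence electrons.
All are still removing valence electrons, so compare the +2 ions as you would atoms: IE_3 generally rises across a period (higher Z_eff) and falls down a group (larger shell), subject to the usual subshell exceptions.
Valence configurations: B²⁺ [He]2s¹, O²⁺ [He]2s²2p².
Approximate IE_3 values (kJ/mol): B 3660, O 5300.
So the third ionization energies run B < O.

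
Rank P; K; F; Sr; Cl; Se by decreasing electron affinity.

Cl, F, Se, P, K, Sr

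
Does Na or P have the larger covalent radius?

Na is in period 3, group 1; P is in period 3, group 15.
Atomic radius shrinks across a period as nuclear charge pulls the same shell inward, and grows down a group as new shells are added.
All lie in period 3, so atomic radius increases right to left.
So Na has the larger covalent radius (Na > P).

Na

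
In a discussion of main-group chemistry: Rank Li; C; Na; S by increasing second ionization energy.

The second ionization energy removes an electron from the +1 ion. For each element: Li⁺ is the bare [He] core; C⁺ still has 3 valence electrons; Na⁺ is the bare [Ne] core; S⁺ still has 5 valence electrons.
Breaking into a closed-shell core is much more expensive than removing a leftover valence electron — Na and Li have the largest IE_2 here.
Valence configurations: C⁺ [He]2s²2p¹, S⁺ [Ne]3s²3p³.
The numbers (kJ/mol): Li 7298, C 2353, Na 4562, S 2252.
Putting it together, IE_2: S < C < Na < Li.

S < C < Na < Li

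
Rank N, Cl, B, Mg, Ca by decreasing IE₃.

IE_3 is the cost of taking one more electron from the +2 cation: N²⁺ still has 3 valence electrons; Cl²⁺ still has 5 valence electrons; B²⁺ still has 1 valence electron; Mg²⁺ is the bare [Ne] core; Ca²⁺ is the bare [Ar] core.
Breaking into a closed-shell core is much more expensive than removing a leftover valence electron — Ca and Mg have the largest IE_3 here.
Valence configurations: N²⁺ [He]2s²2p¹, Cl²⁺ [Ne]3s²3p³, B²⁺ [He]2s¹.
The numbers (kJ/mol): N 4578, Cl 3822, B 3660, Mg 7733, Ca 4912.
Putting it together, IE_3: B < Cl < N < Ca < Mg.

Mg > Ca > N > Cl > B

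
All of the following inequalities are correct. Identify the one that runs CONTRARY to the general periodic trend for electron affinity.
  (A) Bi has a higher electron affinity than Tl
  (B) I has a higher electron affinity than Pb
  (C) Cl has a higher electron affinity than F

(C)

The general trend: electron affinity increases across a period and decreases down a group.
(A) Bi (period 6, group 15) vs Tl (period 6, group 13): the stated order agrees with the simple trend.
(B) I (period 5, group 17) vs Pb (period 6, group 14): the stated order agrees with the simple trend.
(C) Cl (period 3, group 17) vs F (period 2, group 17): the stated order contradicts the simple trend.
The exception is (C): F's small 2p subshell makes the incoming electron feel strong e⁻–e⁻ repulsion, so Cl actually releases more energy on gaining an electron.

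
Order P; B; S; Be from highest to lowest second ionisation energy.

After 1 electron has been removed, what remains? P⁺ still has 4 valence electrons; B⁺ still has 2 valence electrons; S⁺ still has 5 valence electrons; Be⁺ still has 1 valence electron.
All are still removing valence electrons, so compare the +1 ions as you would atoms: IE_2 generally rises across a period (higher Z_eff) and falls down a group (larger shell), subject to the usual subshell exceptions.
Valence configurations: P⁺ [Ne]3s²3p², B⁺ [He]2s², S⁺ [Ne]3s²3p³, Be⁺ [He]2s¹.
The numbers (kJ/mol): P 1907, B 2427, S 2252, Be 1757.
Hence IE_2: Be < P < S < B.

B > S > P > Be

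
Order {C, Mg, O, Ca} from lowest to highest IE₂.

Ca < Mg < C < O

After 1 electron has been removed, what remains? C⁺ still has 3 valence electrons; Mg⁺ still has 1 valence electron; O⁺ still has 5 valence electrons; Ca⁺ still has 1 valence electron.
All are still removing valence electrons, so compare the +1 ions as you would atoms: IE_2 generally rises across a period (higher Z_eff) and falls down a group (larger shell), subject to the usual subshell exceptions.
Valence configurations: C⁺ [He]2s²2p¹, Mg⁺ [Ne]3s¹, O⁺ [He]2s²2p³, Ca⁺ [Ar]4s¹.
Tabulated IE_2 (kJ/mol): C 2353, Mg 1451, O 3388, Ca 1145.
Hence IE_2: Ca < Mg < C < O.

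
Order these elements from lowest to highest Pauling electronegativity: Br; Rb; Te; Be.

Be is in period 2, group 2; Br is in period 4, group 17; Rb is in period 5, group 1; Te is in period 5, group 16.
EN rises left→right (higher Z_eff, smaller atoms) and falls top→bottom (larger, more shielded atoms).
These span different periods and groups, so the two trends combine.
Be > Rb: relative to Rb, both the across-period and down-group shifts push Be's electronegativity up.
Te > Be: period and group pull opposite ways; the across-period shift dominates (2.10 vs 1.57).
Br > Te: both effects reinforce here, so Br is clearly the higher of the two.
Approximate values (Pauling): Be 1.57, Br 2.96, Rb 0.82, Te 2.10.
So from lowest to highest: Rb < Be < Te < Br.

Rb, Be, Te, Br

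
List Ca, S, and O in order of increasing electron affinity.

Ca, O, S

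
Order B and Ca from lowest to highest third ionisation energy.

B < Ca

After 2 electrons have been removed, what remains? B²⁺ still has 1 valence electron; Ca²⁺ is the bare [Ar] core.
Pulling an electron out of a noble-gas core costs far more than removing a remaining valence electron, so Ca sits at the high end of IE_3.
Tabulated IE_3 (kJ/mol): B 3660, Ca 4912.
Overall IE_3 order: B < Ca.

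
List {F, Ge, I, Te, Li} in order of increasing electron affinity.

Li < Ge < Te < I < F

Li is in period 2, group 1; F is in period 2, group 17; Ge is in period 4, group 14; Te is in period 5, group 16; I is in period 5, group 17.
Electron affinity generally becomes more exothermic across a period toward the halogens and less exothermic down a group.
These span different periods and groups, so the two trends combine.
Ge > Li: the two effects oppose for this pair; the across-period effect wins (119 vs 60 kJ/mol).
Te > Ge: the two effects oppose for this pair; the across-period effect wins (190 vs 119 kJ/mol).
I > Te: I lies to the right of Te in period 5, so the across-period effect alone puts I higher.
F > I: they share group 17; the group trend gives F the larger value.
For reference (kJ/mol): Li 60, F 328, Ge 119, Te 190, I 295.
So from lowest to highest: Li < Ge < Te < I < F.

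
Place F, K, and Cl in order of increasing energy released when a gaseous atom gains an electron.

K < F < Cl

Atoms with high Z_eff and room in the valence shell (especially the halogens) have the most exothermic electron affinities.
These span different periods and groups, so the two trends combine.
F > K: relative to K, both the across-period and down-group shifts push F's electron affinity up.
Cl > F: this pair runs against the simple trend — see the exception note.
Note the exception: Cl has a higher electron affinity than F, contrary to the simple trend — F's small 2p subshell makes the incoming electron feel strong e⁻–e⁻ repulsion, so Cl actually releases more energy on gaining an electron.
Tabulated electron affinity (kJ/mol): F 328, Cl 349, K 48.
So from lowest to highest: K < F < Cl.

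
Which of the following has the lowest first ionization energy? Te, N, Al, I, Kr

N is in period 2, group 15; Al is in period 3, group 13; Kr is in period 4, group 18; Te is in period 5, group 16; I is in period 5, group 17.
First ionization energy rises across a period (greater Z_eff holds electrons more tightly) and falls down a group (valence electrons are farther from the nucleus).
Neither a single period nor a single group — weigh both effects.
Te > Al: period and group pull opposite ways; the across-period shift dominates (869 vs 578 kJ/mol).
I > Te: I lies to the right of Te in period 5, so the across-period effect alone puts I higher.
Kr > I: both effects reinforce here, so Kr is clearly the higher of the two.
N > Kr: the two effects oppose for this pair; the down-group effect wins (1402 vs 1351 kJ/mol).
For reference (kJ/mol): N 1402, Al 578, Kr 1351, Te 869, I 1008.
The lowest first ionization energy among these belongs to Al.

Al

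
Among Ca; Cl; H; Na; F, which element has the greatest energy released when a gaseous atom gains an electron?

Cl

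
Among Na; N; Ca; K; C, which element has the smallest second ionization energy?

Consider each +1 ion: Na⁺ is the bare [Ne] core; N⁺ still has 4 valence electrons; Ca⁺ still has 1 valence electron; K⁺ is the bare [Ar] core; C⁺ still has 3 valence electrons.
Pulling an electron out of a noble-gas core costs far more than removing a remaining valence electron, so K and Na sit at the high end of IE_2.
Valence configurations: N⁺ [He]2s²2p², Ca⁺ [Ar]4s¹, C⁺ [He]2s²2p¹.
Tabulated IE_2 (kJ/mol): Na 4562, N 2856, Ca 1145, K 3052, C 2353.
So the second ionization energies run Ca < C < N < K < Na.

Ca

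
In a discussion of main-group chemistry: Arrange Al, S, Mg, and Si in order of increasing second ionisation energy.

The second ionization energy removes an electron from the +1 ion. For each element: Al⁺ still has 2 valence electrons; S⁺ still has 5 valence electrons; Mg⁺ still has 1 valence electron; Si⁺ still has 3 valence electrons.
All are still removing valence electrons, so compare the +1 ions as you would atoms: IE_2 generally rises across a period (higher Z_eff) and falls down a group (larger shell), subject to the usual subshell exceptions.
Valence configurations: Al⁺ [Ne]3s², S⁺ [Ne]3s²3p³, Mg⁺ [Ne]3s¹, Si⁺ [Ne]3s²3p¹.
Si⁺ loses a lone 3p electron whereas Al⁺ must break into a filled 3s² pair, so IE_2(Al) > IE_2(Si) even though Si has the higher nuclear charge.
Approximate IE_2 values (kJ/mol): Al 1817, S 2252, Mg 1451, Si 1577.
So the second ionization energies run Mg < Si < Al < S.

Mg < Si < Al < S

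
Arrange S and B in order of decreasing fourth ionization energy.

B, S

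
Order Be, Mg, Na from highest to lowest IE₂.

Consider each +1 ion: Be⁺ still has 1 valence electron; Mg⁺ still has 1 valence electron; Na⁺ is the bare [Ne] core.
Pulling an electron out of a noble-gas core costs far more than removing a remaining valence electron, so Na sits at the high end of IE_2.
Valence configurations: Be⁺ [He]2s¹, Mg⁺ [Ne]3s¹.
The numbers (kJ/mol): Be 1757, Mg 1451, Na 4562.
Overall IE_2 order: Mg < Be < Na.

Na > Be > Mg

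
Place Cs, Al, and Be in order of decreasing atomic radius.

Be is in period 2, group 2; Al is in period 3, group 13; Cs is in period 6, group 1.
Radius decreases left→right (rising Z_eff, same n) and increases top→bottom (higher n).
These span different periods and groups, so the two trends combine.
Al > Be: the two effects oppose for this pair; the down-group effect wins (126 vs 102 pm).
Cs > Al: relative to Al, both the across-period and down-group shifts push Cs's atomic radius up.
Tabulated atomic radius (pm): Be 102, Al 126, Cs 232.
So from largest to smallest: Cs > Al > Be.

Cs > Al > Be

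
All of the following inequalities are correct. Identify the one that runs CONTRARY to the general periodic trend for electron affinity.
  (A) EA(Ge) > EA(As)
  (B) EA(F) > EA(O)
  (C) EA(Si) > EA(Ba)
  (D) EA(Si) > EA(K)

(A)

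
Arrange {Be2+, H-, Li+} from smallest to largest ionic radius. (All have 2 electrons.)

All of these have 2 electrons, so size is governed by nuclear charge alone: the more protons, the stronger the pull on the same electron cloud, and the smaller the ion.
Nuclear charges: Be2+ (Z=4), Li+ (Z=3), H- (Z=1).
Smallest to largest: Be2+ < Li+ < H-.

Be2+, Li+, H-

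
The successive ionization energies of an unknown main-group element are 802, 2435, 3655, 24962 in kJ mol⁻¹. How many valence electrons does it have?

3

Look for the largest jump between consecutive ionization energies: IE4/IE3 ≈ 6.8, far larger than any earlier ratio.
That jump marks the point where a core electron is being removed. So the atom has 3 valence electrons.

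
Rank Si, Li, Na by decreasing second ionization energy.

IE_2 is the cost of taking one more electron from the +1 cation: Si⁺ still has 3 valence electrons; Li⁺ is the bare [He] core; Na⁺ is the bare [Ne] core.
Pulling an electron out of a noble-gas core costs far more than removing a remaining valence electron, so Na and Li sit at the high end of IE_2.
Approximate IE_2 values (kJ/mol): Si 1577, Li 7298, Na 4562.
So the second ionization energies run Si < Na < Li.

Li > Na > Si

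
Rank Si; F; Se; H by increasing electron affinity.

H is in period 1, group 1; F is in period 2, group 17; Si is in period 3, group 14; Se is in period 4, group 16.
Electron affinity generally becomes more exothermic across a period toward the halogens and less exothermic down a group.
Here both period and group differ, so the two effects have to be weighed against each other.
Si > H: the two effects oppose for this pair; the across-period effect wins (134 vs 73 kJ/mol).
Se > Si: the two effects oppose for this pair; the across-period effect wins (195 vs 134 kJ/mol).
F > Se: relative to Se, both the across-period and down-group shifts push F's electron affinity up.
Approximate values (kJ/mol): H 73, F 328, Si 134, Se 195.
So from lowest to highest: H < Si < Se < F.

H < Si < Se < F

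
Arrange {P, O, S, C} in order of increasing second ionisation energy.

After 1 electron has been removed, what remains? P⁺ still has 4 valence electrons; O⁺ still has 5 valence electrons; S⁺ still has 5 valence electrons; C⁺ still has 3 valence electrons.
All are still removing valence electrons, so compare the +1 ions as you would atoms: IE_2 generally rises across a period (higher Z_eff) and falls down a group (larger shell), subject to the usual subshell exceptions.
Valence configurations: P⁺ [Ne]3s²3p², O⁺ [He]2s²2p³, S⁺ [Ne]3s²3p³, C⁺ [He]2s²2p¹.
Tabulated IE_2 (kJ/mol): P 1907, O 3388, S 2252, C 2353.
Putting it together, IE_2: P < S < C < O.

P, S, C, O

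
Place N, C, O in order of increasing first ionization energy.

C < O < N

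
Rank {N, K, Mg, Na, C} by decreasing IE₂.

Na, K, N, C, Mg

After 1 electron has been removed, what remains? N⁺ still has 4 valence electrons; K⁺ is the bare [Ar] core; Mg⁺ still has 1 valence electron; Na⁺ is the bare [Ne] core; C⁺ still has 3 valence electrons.
Pulling an electron out of a noble-gas core costs far more than removing a remaining valence electron, so K and Na sit at the high end of IE_2.
Valence configurations: N⁺ [He]2s²2p², Mg⁺ [Ne]3s¹, C⁺ [He]2s²2p¹.
Tabulated IE_2 (kJ/mol): N 2856, K 3052, Mg 1451, Na 4562, C 2353.
Putting it together, IE_2: Mg < C < N < K < Na.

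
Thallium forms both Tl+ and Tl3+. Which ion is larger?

Tl+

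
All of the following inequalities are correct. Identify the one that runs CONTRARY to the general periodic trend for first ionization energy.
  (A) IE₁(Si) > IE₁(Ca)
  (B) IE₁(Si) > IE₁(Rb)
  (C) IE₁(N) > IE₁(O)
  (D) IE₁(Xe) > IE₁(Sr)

(C)

The general trend: first ionization energy increases across a period and decreases down a group.
(A) Si (period 3, group 14) vs Ca (period 4, group 2): the stated order agrees with the simple trend.
(B) Si (period 3, group 14) vs Rb (period 5, group 1): the stated order agrees with the simple trend.
(C) N (period 2, group 15) vs O (period 2, group 16): the stated order contradicts the simple trend.
(D) Xe (period 5, group 18) vs Sr (period 5, group 2): the stated order agrees with the simple trend.
The exception is (C): pairing an electron in O's 2p⁴ costs repulsion energy, so O ionizes more easily than half-filled N (2p³).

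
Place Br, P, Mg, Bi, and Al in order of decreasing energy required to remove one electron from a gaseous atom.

Mg is in period 3, group 2; Al is in period 3, group 13; P is in period 3, group 15; Br is in period 4, group 17; Bi is in period 6, group 15.
Across a period the outer electron is held more tightly (higher IE₁); down a group it sits in a higher shell, more shielded, and comes off more easily.
These span different periods and groups, so the two trends combine.
Bi > Al: period and group pull opposite ways; the across-period shift dominates (703 vs 578 kJ/mol).
Mg > Bi: the two effects oppose for this pair; the down-group effect wins (738 vs 703 kJ/mol).
P > Mg: both are in period 3; the period trend gives P the larger value.
Br > P: the two effects oppose for this pair; the across-period effect wins (1140 vs 1012 kJ/mol).
Note the exception: Mg has a higher first ionization energy than Al, contrary to the simple trend — Al's single 3p electron is easier to remove than one from Mg's filled 3s².
Tabulated first ionization energy (kJ/mol): Mg 738, Al 578, P 1012, Br 1140, Bi 703.
So from highest to lowest: Br > P > Mg > Bi > Al.

Br > P > Mg > Bi > Al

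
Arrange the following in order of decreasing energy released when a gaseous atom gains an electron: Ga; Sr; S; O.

S > O > Ga > Sr

Adding an electron releases more energy for atoms nearer the top right (short of the noble gases).
Neither a single period nor a single group — weigh both effects.
Ga > Sr: relative to Sr, both the across-period and down-group shifts push Ga's electron affinity up.
O > Ga: relative to Ga, both the across-period and down-group shifts push O's electron affinity up.
S > O: this pair runs against the simple trend — see the exception note.
Note the exception: S has a higher electron affinity than O, contrary to the simple trend — the compact 2p subshell of O repels the added electron more than S's larger 3p does.
For reference (kJ/mol): O 141, S 200, Ga 29, Sr 5.
So from highest to lowest: S > O > Ga > Sr.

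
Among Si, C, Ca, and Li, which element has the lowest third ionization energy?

Si

The third ionization energy removes an electron from the +2 ion. For each element: Si²⁺ still has 2 valence electrons; C²⁺ still has 2 valence electrons; Ca²⁺ is the bare [Ar] core; Li²⁺ is already 1 electron into the core.
Breaking into a closed-shell core is much more expensive than removing a leftover valence electron — Ca and Li have the largest IE_3 here.
Valence configurations: Si²⁺ [Ne]3s², C²⁺ [He]2s².
The numbers (kJ/mol): Si 3232, C 4620, Ca 4912, Li 11815.
Overall IE_3 order: Si < C < Ca < Li.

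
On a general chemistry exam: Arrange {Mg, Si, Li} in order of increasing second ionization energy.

Mg, Si, Li

The second ionization energy removes an electron from the +1 ion. For each element: Mg⁺ still has 1 valence electron; Si⁺ still has 3 valence electrons; Li⁺ is the bare [He] core.
Core electrons are held far more tightly than valence electrons, so Li tops the IE_2 order.
Valence configurations: Mg⁺ [Ne]3s¹, Si⁺ [Ne]3s²3p¹.
Approximate IE_2 values (kJ/mol): Mg 1451, Si 1577, Li 7298.
Hence IE_2: Mg < Si < Li.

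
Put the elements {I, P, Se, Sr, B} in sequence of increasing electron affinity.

Sr < B < P < Se < I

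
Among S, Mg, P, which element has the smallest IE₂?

Mg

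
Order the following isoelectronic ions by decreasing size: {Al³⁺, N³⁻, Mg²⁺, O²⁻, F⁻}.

N³⁻ > O²⁻ > F⁻ > Mg²⁺ > Al³⁺

All of these have 10 electrons, so size is governed by nuclear charge alone: the more protons, the stronger the pull on the same electron cloud, and the smaller the ion.
Nuclear charges: Al³⁺ (Z=13), Mg²⁺ (Z=12), F⁻ (Z=9), O²⁻ (Z=8), N³⁻ (Z=7).
Largest to smallest: N³⁻ > O²⁻ > F⁻ > Mg²⁺ > Al³⁺.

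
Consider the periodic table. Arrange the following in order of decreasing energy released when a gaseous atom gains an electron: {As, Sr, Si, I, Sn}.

I > Si > Sn > As > Sr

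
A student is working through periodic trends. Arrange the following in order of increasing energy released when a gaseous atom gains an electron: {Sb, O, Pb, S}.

Pb < Sb < O < S

O is in period 2, group 16; S is in period 3, group 16; Sb is in period 5, group 15; Pb is in period 6, group 14.
Atoms with high Z_eff and room in the valence shell (especially the halogens) have the most exothermic electron affinities.
Neither a single period nor a single group — weigh both effects.
Sb > Pb: both effects reinforce here, so Sb is clearly the higher of the two.
O > Sb: relative to Sb, both the across-period and down-group shifts push O's electron affinity up.
S > O: this pair runs against the simple trend — see the exception note.
Note the exception: S has a higher electron affinity than O, contrary to the simple trend — the compact 2p subshell of O repels the added electron more than S's larger 3p does.
Tabulated electron affinity (kJ/mol): O 141, S 200, Sb 103, Pb 35.
So from lowest to highest: Pb < Sb < O < S.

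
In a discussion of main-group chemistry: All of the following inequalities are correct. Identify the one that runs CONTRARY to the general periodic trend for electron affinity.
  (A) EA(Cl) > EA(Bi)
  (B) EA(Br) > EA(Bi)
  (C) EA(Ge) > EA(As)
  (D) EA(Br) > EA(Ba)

(C)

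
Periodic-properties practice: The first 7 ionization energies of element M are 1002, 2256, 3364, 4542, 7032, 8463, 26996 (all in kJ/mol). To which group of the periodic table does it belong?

Group 16

Look for the largest jump between consecutive ionization energies: IE7/IE6 ≈ 3.2, far larger than any earlier ratio.
That jump marks the point where a core electron is being removed. So the atom has 6 valence electrons.
A main-group element with 6 valence electrons is in group 16.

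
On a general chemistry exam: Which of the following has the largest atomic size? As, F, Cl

F is in period 2, group 17; Cl is in period 3, group 17; As is in period 4, group 15.
Moving right in a period, electrons are added to the same shell under a stronger nuclear pull, so atoms get smaller; moving down, a new shell is opened and atoms get larger.
Here both period and group differ, so the two effects have to be weighed against each other.
Cl > F: they share group 17; the group trend gives Cl the larger value.
As > Cl: both effects reinforce here, so As is clearly the larger of the two.
For reference (pm): F 64, Cl 99, As 121.
The largest atomic size among these belongs to As.

As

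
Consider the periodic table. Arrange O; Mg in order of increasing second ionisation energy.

Mg < O

After 1 electron has been removed, what remains? O⁺ still has 5 valence electrons; Mg⁺ still has 1 valence electron.
All are still removing valence electrons, so compare the +1 ions as you would atoms: IE_2 generally rises across a period (higher Z_eff) and falls down a group (larger shell), subject to the usual subshell exceptions.
Valence configurations: O⁺ [He]2s²2p³, Mg⁺ [Ne]3s¹.
Tabulated IE_2 (kJ/mol): O 3388, Mg 1451.
Hence IE_2: Mg < O.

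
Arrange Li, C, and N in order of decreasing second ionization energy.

Li > N > C

Consider each +1 ion: Li⁺ is the bare [He] core; C⁺ still has 3 valence electrons; N⁺ still has 4 valence electrons.
Core electrons are held far more tightly than valence electrons, so Li tops the IE_2 order.
Valence configurations: C⁺ [He]2s²2p¹, N⁺ [He]2s²2p².
The numbers (kJ/mol): Li 7298, C 2353, N 2856.
So the second ionization energies run C < N < Li.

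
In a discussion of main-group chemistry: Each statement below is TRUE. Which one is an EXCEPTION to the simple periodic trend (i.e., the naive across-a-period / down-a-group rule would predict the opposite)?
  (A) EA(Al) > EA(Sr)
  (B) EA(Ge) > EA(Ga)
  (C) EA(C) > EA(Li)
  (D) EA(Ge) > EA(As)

(D)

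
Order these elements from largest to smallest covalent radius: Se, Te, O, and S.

Te > Se > S > O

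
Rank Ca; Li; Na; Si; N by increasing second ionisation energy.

After 1 electron has been removed, what remains? Ca⁺ still has 1 valence electron; Li⁺ is the bare [He] core; Na⁺ is the bare [Ne] core; Si⁺ still has 3 valence electrons; N⁺ still has 4 valence electrons.
Core electrons are held far more tightly than valence electrons, so Na and Li top the IE_2 order.
Valence configurations: Ca⁺ [Ar]4s¹, Si⁺ [Ne]3s²3p¹, N⁺ [He]2s²2p².
Approximate IE_2 values (kJ/mol): Ca 1145, Li 7298, Na 4562, Si 1577, N 2856.
So the second ionization energies run Ca < Si < N < Na < Li.

Ca < Si < N < Na < Li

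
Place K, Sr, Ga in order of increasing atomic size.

Moving right in a period, electrons are added to the same shell under a stronger nuclear pull, so atoms get smaller; moving down, a new shell is opened and atoms get larger.
Here both period and group differ, so the two effects have to be weighed against each other.
Sr > Ga: both effects reinforce here, so Sr is clearly the larger of the two.
K > Sr: period and group pull opposite ways; the across-period shift dominates (196 vs 185 pm).
For reference (pm): K 196, Ga 124, Sr 185.
So from smallest to largest: Ga < Sr < K.

Ga, Sr, K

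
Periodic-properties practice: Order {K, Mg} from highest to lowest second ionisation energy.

The second ionization energy removes an electron from the +1 ion. For each element: K⁺ is the bare [Ar] core; Mg⁺ still has 1 valence electron.
Core electrons are held far more tightly than valence electrons, so K tops the IE_2 order.
Tabulated IE_2 (kJ/mol): K 3052, Mg 1451.
Overall IE_2 order: Mg < K.

K > Mg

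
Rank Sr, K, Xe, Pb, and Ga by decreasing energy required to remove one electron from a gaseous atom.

K is in period 4, group 1; Ga is in period 4, group 13; Sr is in period 5, group 2; Xe is in period 5, group 18; Pb is in period 6, group 14.
Across a period the outer electron is held more tightly (higher IE₁); down a group it sits in a higher shell, more shielded, and comes off more easily.
Here both period and group differ, so the two effects have to be weighed against each other.
Sr > K: period and group pull opposite ways; the across-period shift dominates (550 vs 419 kJ/mol).
Ga > Sr: relative to Sr, both the across-period and down-group shifts push Ga's first ionization energy up.
Pb > Ga: the two effects oppose for this pair; the across-period effect wins (716 vs 579 kJ/mol).
Xe > Pb: relative to Pb, both the across-period and down-group shifts push Xe's first ionization energy up.
Approximate values (kJ/mol): K 419, Ga 579, Sr 550, Xe 1170, Pb 716.
So from highest to lowest: Xe > Pb > Ga > Sr > K.

Xe > Pb > Ga > Sr > K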